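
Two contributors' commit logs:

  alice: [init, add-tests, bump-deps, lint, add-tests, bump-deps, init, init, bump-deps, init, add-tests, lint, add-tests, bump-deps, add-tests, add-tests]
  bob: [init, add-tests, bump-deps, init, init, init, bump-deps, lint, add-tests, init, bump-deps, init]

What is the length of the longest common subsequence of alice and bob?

One common subsequence of length 9: init [1,1], add-tests [2,2], bump-deps [3,3], init [7,5], init [8,6], bump-deps [9,7], lint [12,8], add-tests [13,9], bump-deps [14,11]. The LCS DP gives dp[16][12] = 9, so this is optimal.

9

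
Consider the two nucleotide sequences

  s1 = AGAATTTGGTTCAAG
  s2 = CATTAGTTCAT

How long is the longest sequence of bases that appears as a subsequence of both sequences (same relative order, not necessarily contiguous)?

8

Match A at s1[4]=s2[2]; then T at s1[5]=s2[3]; then T at s1[6]=s2[4]; then G at s1[9]=s2[6]; then T at s1[10]=s2[7]; then T at s1[11]=s2[8]; then C at s1[12]=s2[9]; then A at s1[13]=s2[10] — 8 bases in the same relative order in both, and the DP table's final entry dp[15][11] is also 8, so no common subsequence is longer.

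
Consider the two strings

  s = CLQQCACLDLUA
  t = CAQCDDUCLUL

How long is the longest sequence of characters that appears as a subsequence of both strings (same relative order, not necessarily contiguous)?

6

Let dp[i][j] be the LCS length of the first i characters of s and the first j characters of t. dp[i][j] = dp[i-1][j-1]+1 when the i-th and j-th characters match, else max(dp[i-1][j], dp[i][j-1]).
    ·  C  A  Q  C  D  D  U  C  L  U  L
 ·  0  0  0  0  0  0  0  0  0  0  0  0
 C  0  1  1  1  1  1  1  1  1  1  1  1
 L  0  1  1  1  1  1  1  1  1  2  2  2
 Q  0  1  1  2  2  2  2  2  2  2  2  2
 Q  0  1  1  2  2  2  2  2  2  2  2  2
 C  0  1  1  2  3  3  3  3  3  3  3  3
 A  0  1  2  2  3  3  3  3  3  3  3  3
 C  0  1  2  2  3  3  3  3  4  4  4  4
 L  0  1  2  2  3  3  3  3  4  5  5  5
 D  0  1  2  2  3  4  4  4  4  5  5  5
 L  0  1  2  2  3  4  4  4  4  5  5  6
 U  0  1  2  2  3  4  4  5  5  5  6  6
 A  0  1  2  2  3  4  4  5  5  5  6  6
dp[12][11] = 6. One LCS (by backtracking along matches): CQCCLL.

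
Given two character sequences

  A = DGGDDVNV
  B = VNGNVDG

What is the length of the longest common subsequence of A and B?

Let dp[i][j] be the LCS length of the first i characters of A and the first j characters of B. dp[i][j] = dp[i-1][j-1]+1 when the i-th and j-th characters match, else max(dp[i-1][j], dp[i][j-1]).
    ·  V  N  G  N  V  D  G
 ·  0  0  0  0  0  0  0  0
 D  0  0  0  0  0  0  1  1
 G  0  0  0  1  1  1  1  2
 G  0  0  0  1  1  1  1  2
 D  0  0  0  1  1  1  2  2
 D  0  0  0  1  1  1  2  2
 V  0  1  1  1  1  2  2  2
 N  0  1  2  2  2  2  2  2
 V  0  1  2  2  2  3  3  3
dp[8][7] = 3. One LCS (by backtracking along matches): GNV.

3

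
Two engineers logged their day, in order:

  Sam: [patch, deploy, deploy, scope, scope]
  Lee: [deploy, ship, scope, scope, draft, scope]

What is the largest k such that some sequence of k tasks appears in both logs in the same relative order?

Pick deploy (Sam #2, Lee #1), scope (Sam #4, Lee #4), scope (Sam #5, Lee #6); all 3 tasks appear in both, in order. Since dp[5][6] = 3, nothing longer is possible.

3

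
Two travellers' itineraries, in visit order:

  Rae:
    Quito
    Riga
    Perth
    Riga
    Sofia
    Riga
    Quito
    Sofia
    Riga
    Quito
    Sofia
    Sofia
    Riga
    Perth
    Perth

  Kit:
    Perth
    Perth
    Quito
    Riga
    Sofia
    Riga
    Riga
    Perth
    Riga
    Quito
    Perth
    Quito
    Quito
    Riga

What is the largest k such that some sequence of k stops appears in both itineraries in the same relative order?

7

Taking Quito (Rae #1, Kit #3), Riga (Rae #2, Kit #7), Perth (Rae #3, Kit #8), Riga (Rae #4, Kit #9), Quito (Rae #7, Kit #12), Quito (Rae #10, Kit #13), Riga (Rae #13, Kit #14) gives a common subsequence of length 7. Since dp[15][14] = 7, nothing longer is possible.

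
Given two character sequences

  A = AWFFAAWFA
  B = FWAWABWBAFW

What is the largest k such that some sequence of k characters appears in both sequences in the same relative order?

5

Taking A (A #1, B #3), then W (A #2, B #4), then A (A #5, B #5), then A (A #6, B #9), then W (A #7, B #11) gives a common subsequence of length 5. dp[9][11] = 5 confirms this is the maximum.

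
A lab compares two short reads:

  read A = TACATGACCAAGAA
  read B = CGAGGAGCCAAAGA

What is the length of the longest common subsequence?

Match C (read A #3, read B #1) → A (read A #4, read B #3) → G (read A #6, read B #5) → A (read A #7, read B #6) → C (read A #8, read B #8) → C (read A #9, read B #9) → A (read A #10, read B #11) → A (read A #11, read B #12) → G (read A #12, read B #13) → A (read A #14, read B #14) — 10 bases in the same relative order in both. dp[14][14] = 10 confirms this is the maximum.

10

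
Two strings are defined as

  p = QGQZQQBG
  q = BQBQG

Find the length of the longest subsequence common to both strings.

Let dp[i][j] be the LCS length of the first i characters of p and the first j characters of q. dp[i][j] = dp[i-1][j-1]+1 when the i-th and j-th characters match, else max(dp[i-1][j], dp[i][j-1]).
    ·  B  Q  B  Q  G
 ·  0  0  0  0  0  0
 Q  0  0  1  1  1  1
 G  0  0  1  1  1  2
 Q  0  0  1  1  2  2
 Z  0  0  1  1  2  2
 Q  0  0  1  1  2  2
 Q  0  0  1  1  2  2
 B  0  1  1  2  2  2
 G  0  1  1  2  2  3
dp[8][5] = 3. One LCS (by backtracking along matches): QQG.

3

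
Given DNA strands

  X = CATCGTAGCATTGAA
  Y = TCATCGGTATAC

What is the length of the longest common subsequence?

9

Taking C at X[1]=Y[2]; then A at X[2]=Y[3]; then T at X[3]=Y[4]; then C at X[4]=Y[5]; then G at X[5]=Y[7]; then T at X[6]=Y[8]; then A at X[10]=Y[9]; then T at X[12]=Y[10]; then A at X[14]=Y[11] gives a common subsequence of length 9, and the DP table's final entry dp[15][12] is also 9, so no common subsequence is longer.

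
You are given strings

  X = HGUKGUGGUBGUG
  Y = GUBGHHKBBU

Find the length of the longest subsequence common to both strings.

Taking G (X #2, Y #1), U (X #3, Y #2), K (X #4, Y #7), B (X #10, Y #9), U (X #12, Y #10) gives a common subsequence of length 5, and the DP table's final entry dp[13][10] is also 5, so no common subsequence is longer.

5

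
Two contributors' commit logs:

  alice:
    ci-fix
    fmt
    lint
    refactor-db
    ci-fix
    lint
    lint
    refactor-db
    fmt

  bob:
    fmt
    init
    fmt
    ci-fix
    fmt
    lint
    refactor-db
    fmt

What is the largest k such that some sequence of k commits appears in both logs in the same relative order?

5

Taking ci-fix [1,4] → fmt [2,5] → lint [7,6] → refactor-db [8,7] → fmt [9,8] gives a common subsequence of length 5. dp[9][8] = 5 confirms this is the maximum.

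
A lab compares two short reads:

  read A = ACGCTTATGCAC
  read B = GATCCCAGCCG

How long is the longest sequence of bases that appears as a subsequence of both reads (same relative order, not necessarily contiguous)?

One common subsequence of length 7: A at read A[1]=read B[2], C at read A[2]=read B[5], C at read A[4]=read B[6], A at read A[7]=read B[7], G at read A[9]=read B[8], C at read A[10]=read B[9], C at read A[12]=read B[10]. Since dp[12][11] = 7, nothing longer is possible.

7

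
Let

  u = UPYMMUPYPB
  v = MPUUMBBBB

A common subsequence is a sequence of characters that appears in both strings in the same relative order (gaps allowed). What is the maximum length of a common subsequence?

Match U [1,4]; then M [4,5]; then B [10,9] — 3 characters in the same relative order in both. Since dp[10][9] = 3, nothing longer is possible.

3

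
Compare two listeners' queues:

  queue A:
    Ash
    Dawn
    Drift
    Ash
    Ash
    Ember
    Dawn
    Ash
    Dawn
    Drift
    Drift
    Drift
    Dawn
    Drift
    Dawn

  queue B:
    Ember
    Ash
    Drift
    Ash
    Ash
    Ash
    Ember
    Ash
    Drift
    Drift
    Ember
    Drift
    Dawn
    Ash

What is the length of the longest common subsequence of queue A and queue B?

10

Match Ash [1,2], then Drift [3,3], then Ash [4,5], then Ash [5,6], then Ember [6,7], then Ash [8,8], then Drift [10,9], then Drift [11,10], then Drift [12,12], then Dawn [13,13] — 10 songs in the same relative order in both. dp[15][14] = 10 confirms this is the maximum.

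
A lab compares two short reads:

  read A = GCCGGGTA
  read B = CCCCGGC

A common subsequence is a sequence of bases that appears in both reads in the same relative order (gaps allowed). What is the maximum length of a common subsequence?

Let dp[i][j] be the LCS length of the first i bases of read A and the first j bases of read B. dp[i][j] = dp[i-1][j-1]+1 when the i-th and j-th bases match, else max(dp[i-1][j], dp[i][j-1]).
    ·  C  C  C  C  G  G  C
 ·  0  0  0  0  0  0  0  0
 G  0  0  0  0  0  1  1  1
 C  0  1  1  1  1  1  1  2
 C  0  1  2  2  2  2  2  2
 G  0  1  2  2  2  3  3  3
 G  0  1  2  2  2  3  4  4
 G  0  1  2  2  2  3  4  4
 T  0  1  2  2  2  3  4  4
 A  0  1  2  2  2  3  4  4
dp[8][7] = 4. One LCS (by backtracking along matches): CCGG.

4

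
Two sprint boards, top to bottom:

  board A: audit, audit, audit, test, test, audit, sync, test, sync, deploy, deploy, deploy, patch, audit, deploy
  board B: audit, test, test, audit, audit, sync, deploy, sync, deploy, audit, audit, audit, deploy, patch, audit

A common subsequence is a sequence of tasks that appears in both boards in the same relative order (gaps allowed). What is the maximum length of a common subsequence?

One common subsequence of length 10: audit at board A[3]=board B[1], test at board A[4]=board B[2], test at board A[5]=board B[3], audit at board A[6]=board B[5], sync at board A[7]=board B[6], sync at board A[9]=board B[8], deploy at board A[10]=board B[9], deploy at board A[12]=board B[13], patch at board A[13]=board B[14], audit at board A[14]=board B[15]. dp[15][15] = 10 confirms this is the maximum.

10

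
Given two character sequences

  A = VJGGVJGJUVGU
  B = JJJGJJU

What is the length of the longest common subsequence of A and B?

5

Pick J [2,3], G [4,4], J [6,5], J [8,6], U [12,7]; all 5 characters appear in both, in order, and the DP table's final entry dp[12][7] is also 5, so no common subsequence is longer.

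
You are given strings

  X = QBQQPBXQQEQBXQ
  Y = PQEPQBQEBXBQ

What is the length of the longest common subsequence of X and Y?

8

One common subsequence of length 8: Q [1,2] → Q [4,5] → B [6,6] → Q [9,7] → E [10,8] → B [12,9] → X [13,10] → Q [14,12], and the DP table's final entry dp[14][12] is also 8, so no common subsequence is longer.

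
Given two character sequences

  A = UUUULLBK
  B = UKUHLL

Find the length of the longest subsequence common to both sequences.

One common subsequence of length 4: U [1,1], U [2,3], L [5,5], L [6,6]. Since dp[8][6] = 4, nothing longer is possible.

4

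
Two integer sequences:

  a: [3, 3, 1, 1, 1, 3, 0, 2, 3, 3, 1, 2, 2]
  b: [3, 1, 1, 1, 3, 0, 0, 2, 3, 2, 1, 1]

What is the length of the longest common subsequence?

Pick 3 at a[2]=b[1]; then 1 at a[3]=b[2]; then 1 at a[4]=b[3]; then 1 at a[5]=b[4]; then 3 at a[6]=b[5]; then 0 at a[7]=b[7]; then 2 at a[8]=b[8]; then 3 at a[9]=b[9]; then 1 at a[11]=b[12]; all 9 values appear in both, in order. Since dp[13][12] = 9, nothing longer is possible.

9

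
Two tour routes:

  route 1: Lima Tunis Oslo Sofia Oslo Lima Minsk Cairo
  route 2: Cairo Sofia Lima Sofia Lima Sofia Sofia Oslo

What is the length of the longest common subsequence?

One common subsequence of length 3: Lima at route 1[1]=route 2[5] → Sofia at route 1[4]=route 2[7] → Oslo at route 1[5]=route 2[8], and the DP table's final entry dp[8][8] is also 3, so no common subsequence is longer.

3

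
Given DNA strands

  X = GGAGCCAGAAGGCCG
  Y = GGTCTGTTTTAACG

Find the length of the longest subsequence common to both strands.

8

Match G [1,1], then G [2,2], then C [5,4], then G [8,6], then A [9,11], then A [10,12], then C [14,13], then G [15,14] — 8 bases in the same relative order in both. The LCS DP gives dp[15][14] = 8, so this is optimal.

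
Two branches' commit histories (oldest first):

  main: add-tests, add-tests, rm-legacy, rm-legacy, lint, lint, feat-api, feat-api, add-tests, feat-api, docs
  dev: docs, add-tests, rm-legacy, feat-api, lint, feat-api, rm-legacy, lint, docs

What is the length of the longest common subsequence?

5

Pick add-tests at main[2]=dev[2] → rm-legacy at main[3]=dev[3] → rm-legacy at main[4]=dev[7] → lint at main[6]=dev[8] → docs at main[11]=dev[9]; all 5 commits appear in both, in order. The LCS DP gives dp[11][9] = 5, so this is optimal.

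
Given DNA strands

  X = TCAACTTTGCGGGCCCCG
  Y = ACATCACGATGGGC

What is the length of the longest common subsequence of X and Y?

Pick T at X[1]=Y[4], C at X[2]=Y[5], A at X[3]=Y[6], A at X[4]=Y[9], T at X[8]=Y[10], G at X[11]=Y[11], G at X[12]=Y[12], G at X[13]=Y[13], C at X[17]=Y[14]; all 9 bases appear in both, in order, and the DP table's final entry dp[18][14] is also 9, so no common subsequence is longer.

9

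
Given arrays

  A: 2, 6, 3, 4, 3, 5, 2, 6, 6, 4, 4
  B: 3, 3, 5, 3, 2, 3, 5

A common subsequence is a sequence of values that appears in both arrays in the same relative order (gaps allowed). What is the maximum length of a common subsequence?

4

Pick 3 [3,1]; then 3 [5,2]; then 5 [6,3]; then 2 [7,5]; all 4 values appear in both, in order, and the DP table's final entry dp[11][7] is also 4, so no common subsequence is longer.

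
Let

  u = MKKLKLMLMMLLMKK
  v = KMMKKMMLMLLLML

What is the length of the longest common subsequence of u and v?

Match M (u #1, v #3), K (u #2, v #4), K (u #3, v #5), L (u #6, v #8), M (u #7, v #9), L (u #8, v #10), L (u #11, v #11), L (u #12, v #12), M (u #13, v #13) — 9 characters in the same relative order in both. The LCS DP gives dp[15][14] = 9, so this is optimal.

9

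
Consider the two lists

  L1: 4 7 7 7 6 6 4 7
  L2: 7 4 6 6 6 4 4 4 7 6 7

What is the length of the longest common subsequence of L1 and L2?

5

Let dp[i][j] be the LCS length of the first i values of L1 and the first j values of L2. dp[i][j] = dp[i-1][j-1]+1 when the i-th and j-th values match, else max(dp[i-1][j], dp[i][j-1]).
    ·  7  4  6  6  6  4  4  4  7  6  7
 ·  0  0  0  0  0  0  0  0  0  0  0  0
 4  0  0  1  1  1  1  1  1  1  1  1  1
 7  0  1  1  1  1  1  1  1  1  2  2  2
 7  0  1  1  1  1  1  1  1  1  2  2  3
 7  0  1  1  1  1  1  1  1  1  2  2  3
 6  0  1  1  2  2  2  2  2  2  2  3  3
 6  0  1  1  2  3  3  3  3  3  3  3  3
 4  0  1  2  2  3  3  4  4  4  4  4  4
 7  0  1  2  2  3  3  4  4  4  5  5  5
dp[8][11] = 5. One LCS (by backtracking along matches): 4, 6, 6, 4, 7.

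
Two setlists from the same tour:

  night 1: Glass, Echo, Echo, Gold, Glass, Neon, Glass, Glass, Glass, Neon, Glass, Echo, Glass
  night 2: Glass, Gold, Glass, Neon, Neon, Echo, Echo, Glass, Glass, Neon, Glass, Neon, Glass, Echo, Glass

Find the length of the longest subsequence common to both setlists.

11

Pick Glass at night 1[1]=night 2[1], then Gold at night 1[4]=night 2[2], then Glass at night 1[5]=night 2[3], then Neon at night 1[6]=night 2[5], then Glass at night 1[7]=night 2[8], then Glass at night 1[8]=night 2[9], then Glass at night 1[9]=night 2[11], then Neon at night 1[10]=night 2[12], then Glass at night 1[11]=night 2[13], then Echo at night 1[12]=night 2[14], then Glass at night 1[13]=night 2[15]; all 11 songs appear in both, in order. The LCS DP gives dp[13][15] = 11, so this is optimal.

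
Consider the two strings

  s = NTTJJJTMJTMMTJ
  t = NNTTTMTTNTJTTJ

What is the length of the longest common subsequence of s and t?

Pick N (s #1, t #2), T (s #2, t #3), T (s #3, t #4), T (s #7, t #5), M (s #8, t #6), J (s #9, t #11), T (s #10, t #12), T (s #13, t #13), J (s #14, t #14); all 9 characters appear in both, in order, and the DP table's final entry dp[14][14] is also 9, so no common subsequence is longer.

9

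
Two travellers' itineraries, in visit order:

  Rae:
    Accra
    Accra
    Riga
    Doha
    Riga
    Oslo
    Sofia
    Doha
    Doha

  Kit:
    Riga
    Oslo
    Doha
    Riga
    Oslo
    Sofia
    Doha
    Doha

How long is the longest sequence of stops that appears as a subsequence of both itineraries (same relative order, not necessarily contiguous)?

One common subsequence of length 7: Riga (Rae #3, Kit #1), Doha (Rae #4, Kit #3), Riga (Rae #5, Kit #4), Oslo (Rae #6, Kit #5), Sofia (Rae #7, Kit #6), Doha (Rae #8, Kit #7), Doha (Rae #9, Kit #8). Since dp[9][8] = 7, nothing longer is possible.

7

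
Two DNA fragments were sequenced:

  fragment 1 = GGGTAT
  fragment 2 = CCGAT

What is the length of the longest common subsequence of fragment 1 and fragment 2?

Let dp[i][j] be the LCS length of the first i bases of fragment 1 and the first j bases of fragment 2. dp[i][j] = dp[i-1][j-1]+1 when the i-th and j-th bases match, else max(dp[i-1][j], dp[i][j-1]).
    ·  C  C  G  A  T
 ·  0  0  0  0  0  0
 G  0  0  0  1  1  1
 G  0  0  0  1  1  1
 G  0  0  0  1  1  1
 T  0  0  0  1  1  2
 A  0  0  0  1  2  2
 T  0  0  0  1  2  3
dp[6][5] = 3. One LCS (by backtracking along matches): GAT.

3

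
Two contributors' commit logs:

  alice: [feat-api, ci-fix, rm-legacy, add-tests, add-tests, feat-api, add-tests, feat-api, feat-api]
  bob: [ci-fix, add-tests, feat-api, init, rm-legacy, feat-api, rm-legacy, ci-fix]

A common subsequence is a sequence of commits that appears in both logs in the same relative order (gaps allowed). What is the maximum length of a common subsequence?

Pick ci-fix (alice #2, bob #1), add-tests (alice #5, bob #2), feat-api (alice #6, bob #3), feat-api (alice #8, bob #6); all 4 commits appear in both, in order. Since dp[9][8] = 4, nothing longer is possible.

4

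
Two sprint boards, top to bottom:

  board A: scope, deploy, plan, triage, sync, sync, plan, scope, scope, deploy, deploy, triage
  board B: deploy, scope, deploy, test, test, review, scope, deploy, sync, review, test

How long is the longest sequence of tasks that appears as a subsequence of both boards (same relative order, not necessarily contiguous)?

Match scope (board A #1, board B #2), deploy (board A #2, board B #3), scope (board A #9, board B #7), deploy (board A #10, board B #8) — 4 tasks in the same relative order in both, and the DP table's final entry dp[12][11] is also 4, so no common subsequence is longer.

4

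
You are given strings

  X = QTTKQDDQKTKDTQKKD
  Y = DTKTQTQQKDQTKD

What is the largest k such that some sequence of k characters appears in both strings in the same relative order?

Taking Q [1,5], T [3,6], Q [5,7], Q [8,8], K [11,9], D [12,10], T [13,12], K [16,13], D [17,14] gives a common subsequence of length 9. dp[17][14] = 9 confirms this is the maximum.

9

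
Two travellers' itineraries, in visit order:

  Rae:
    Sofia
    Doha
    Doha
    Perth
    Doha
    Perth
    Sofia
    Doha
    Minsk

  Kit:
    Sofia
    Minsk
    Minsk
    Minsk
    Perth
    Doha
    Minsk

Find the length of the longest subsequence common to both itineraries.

Pick Sofia (Rae #1, Kit #1), then Perth (Rae #6, Kit #5), then Doha (Rae #8, Kit #6), then Minsk (Rae #9, Kit #7); all 4 stops appear in both, in order. The LCS DP gives dp[9][7] = 4, so this is optimal.

4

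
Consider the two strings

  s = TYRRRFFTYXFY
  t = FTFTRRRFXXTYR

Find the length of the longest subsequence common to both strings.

Taking T (s #1, t #4), then R (s #3, t #5), then R (s #4, t #6), then R (s #5, t #7), then F (s #6, t #8), then T (s #8, t #11), then Y (s #9, t #12) gives a common subsequence of length 7. The LCS DP gives dp[12][13] = 7, so this is optimal.

7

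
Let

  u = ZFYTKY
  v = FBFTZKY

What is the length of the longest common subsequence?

4

Taking F at u[2]=v[3]; then T at u[4]=v[4]; then K at u[5]=v[6]; then Y at u[6]=v[7] gives a common subsequence of length 4. The LCS DP gives dp[6][7] = 4, so this is optimal.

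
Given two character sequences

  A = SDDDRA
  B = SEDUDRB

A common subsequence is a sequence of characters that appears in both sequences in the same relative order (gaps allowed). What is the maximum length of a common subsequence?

Match S (A #1, B #1), then D (A #2, B #3), then D (A #4, B #5), then R (A #5, B #6) — 4 characters in the same relative order in both. dp[6][7] = 4 confirms this is the maximum.

4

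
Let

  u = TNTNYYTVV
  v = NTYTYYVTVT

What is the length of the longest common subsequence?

Let dp[i][j] be the LCS length of the first i characters of u and the first j characters of v. dp[i][j] = dp[i-1][j-1]+1 when the i-th and j-th characters match, else max(dp[i-1][j], dp[i][j-1]).
    ·  N  T  Y  T  Y  Y  V  T  V  T
 ·  0  0  0  0  0  0  0  0  0  0  0
 T  0  0  1  1  1  1  1  1  1  1  1
 N  0  1  1  1  1  1  1  1  1  1  1
 T  0  1  2  2  2  2  2  2  2  2  2
 N  0  1  2  2  2  2  2  2  2  2  2
 Y  0  1  2  3  3  3  3  3  3  3  3
 Y  0  1  2  3  3  4  4  4  4  4  4
 T  0  1  2  3  4  4  4  4  5  5  5
 V  0  1  2  3  4  4  4  5  5  6  6
 V  0  1  2  3  4  4  4  5  5  6  6
dp[9][10] = 6. One LCS (by backtracking along matches): TTYYTV.

6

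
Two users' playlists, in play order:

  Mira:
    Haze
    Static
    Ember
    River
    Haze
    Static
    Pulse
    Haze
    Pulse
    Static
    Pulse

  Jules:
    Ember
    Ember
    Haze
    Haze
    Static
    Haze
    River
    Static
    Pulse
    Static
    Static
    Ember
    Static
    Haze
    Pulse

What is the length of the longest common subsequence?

7

Taking Haze (Mira #1, Jules #4) → Static (Mira #2, Jules #5) → River (Mira #4, Jules #7) → Static (Mira #6, Jules #8) → Pulse (Mira #7, Jules #9) → Haze (Mira #8, Jules #14) → Pulse (Mira #11, Jules #15) gives a common subsequence of length 7. dp[11][15] = 7 confirms this is the maximum.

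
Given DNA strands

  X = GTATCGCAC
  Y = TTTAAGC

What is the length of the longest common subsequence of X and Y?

Let dp[i][j] be the LCS length of the first i bases of X and the first j bases of Y. dp[i][j] = dp[i-1][j-1]+1 when the i-th and j-th bases match, else max(dp[i-1][j], dp[i][j-1]).
    ·  T  T  T  A  A  G  C
 ·  0  0  0  0  0  0  0  0
 G  0  0  0  0  0  0  1  1
 T  0  1  1  1  1  1  1  1
 A  0  1  1  1  2  2  2  2
 T  0  1  2  2  2  2  2  2
 C  0  1  2  2  2  2  2  3
 G  0  1  2  2  2  2  3  3
 C  0  1  2  2  2  2  3  4
 A  0  1  2  2  3  3  3  4
 C  0  1  2  2  3  3  3  4
dp[9][7] = 4. One LCS (by backtracking along matches): TAGC.

4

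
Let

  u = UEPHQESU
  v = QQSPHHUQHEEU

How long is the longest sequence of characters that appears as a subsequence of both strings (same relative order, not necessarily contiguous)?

5

Taking P (u #3, v #4), H (u #4, v #6), Q (u #5, v #8), E (u #6, v #11), U (u #8, v #12) gives a common subsequence of length 5. dp[8][12] = 5 confirms this is the maximum.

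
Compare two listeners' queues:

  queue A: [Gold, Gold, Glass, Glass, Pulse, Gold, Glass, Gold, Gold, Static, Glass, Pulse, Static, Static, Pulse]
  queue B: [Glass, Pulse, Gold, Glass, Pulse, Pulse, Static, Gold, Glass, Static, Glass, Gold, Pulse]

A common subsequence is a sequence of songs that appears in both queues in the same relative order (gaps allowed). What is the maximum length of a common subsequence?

Taking Gold at queue A[2]=queue B[3], Glass at queue A[3]=queue B[4], Pulse at queue A[5]=queue B[6], Gold at queue A[6]=queue B[8], Glass at queue A[7]=queue B[9], Static at queue A[10]=queue B[10], Glass at queue A[11]=queue B[11], Pulse at queue A[15]=queue B[13] gives a common subsequence of length 8. The LCS DP gives dp[15][13] = 8, so this is optimal.

8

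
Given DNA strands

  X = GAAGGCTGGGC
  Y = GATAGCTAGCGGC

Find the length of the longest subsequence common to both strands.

10

Let dp[i][j] be the LCS length of the first i bases of X and the first j bases of Y. dp[i][j] = dp[i-1][j-1]+1 when the i-th and j-th bases match, else max(dp[i-1][j], dp[i][j-1]).
    ·  G  A  T  A  G  C  T  A  G  C  G  G  C
 ·  0  0  0  0  0  0  0  0  0  0  0  0  0  0
 G  0  1  1  1  1  1  1  1  1  1  1  1  1  1
 A  0  1  2  2  2  2  2  2  2  2  2  2  2  2
 A  0  1  2  2  3  3  3  3  3  3  3  3  3  3
 G  0  1  2  2  3  4  4  4  4  4  4  4  4  4
 G  0  1  2  2  3  4  4  4  4  5  5  5  5  5
 C  0  1  2  2  3  4  5  5  5  5  6  6  6  6
 T  0  1  2  3  3  4  5  6  6  6  6  6  6  6
 G  0  1  2  3  3  4  5  6  6  7  7  7  7  7
 G  0  1  2  3  3  4  5  6  6  7  7  8  8  8
 G  0  1  2  3  3  4  5  6  6  7  7  8  9  9
 C  0  1  2  3  3  4  5  6  6  7  8  8  9 10
dp[11][13] = 10. One LCS (by backtracking along matches): GAAGCTGGGC.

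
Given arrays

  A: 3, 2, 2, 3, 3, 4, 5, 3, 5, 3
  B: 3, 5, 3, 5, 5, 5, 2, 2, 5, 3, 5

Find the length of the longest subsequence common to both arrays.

Taking 3 (A #1, B #3); then 2 (A #2, B #7); then 2 (A #3, B #8); then 5 (A #7, B #9); then 3 (A #8, B #10); then 5 (A #9, B #11) gives a common subsequence of length 6. dp[10][11] = 6 confirms this is the maximum.

6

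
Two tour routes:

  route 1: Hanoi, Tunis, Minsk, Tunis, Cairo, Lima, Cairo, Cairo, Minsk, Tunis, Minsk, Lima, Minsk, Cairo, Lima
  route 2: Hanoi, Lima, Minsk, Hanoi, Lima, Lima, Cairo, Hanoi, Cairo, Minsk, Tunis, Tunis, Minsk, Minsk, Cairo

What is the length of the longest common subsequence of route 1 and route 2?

Pick Hanoi at route 1[1]=route 2[1], Minsk at route 1[3]=route 2[3], Lima at route 1[6]=route 2[6], Cairo at route 1[7]=route 2[7], Cairo at route 1[8]=route 2[9], Minsk at route 1[9]=route 2[10], Tunis at route 1[10]=route 2[12], Minsk at route 1[11]=route 2[13], Minsk at route 1[13]=route 2[14], Cairo at route 1[14]=route 2[15]; all 10 stops appear in both, in order. The LCS DP gives dp[15][15] = 10, so this is optimal.

10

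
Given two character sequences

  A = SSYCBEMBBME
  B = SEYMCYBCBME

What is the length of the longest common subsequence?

7

Let dp[i][j] be the LCS length of the first i characters of A and the first j characters of B. dp[i][j] = dp[i-1][j-1]+1 when the i-th and j-th characters match, else max(dp[i-1][j], dp[i][j-1]).
    ·  S  E  Y  M  C  Y  B  C  B  M  E
 ·  0  0  0  0  0  0  0  0  0  0  0  0
 S  0  1  1  1  1  1  1  1  1  1  1  1
 S  0  1  1  1  1  1  1  1  1  1  1  1
 Y  0  1  1  2  2  2  2  2  2  2  2  2
 C  0  1  1  2  2  3  3  3  3  3  3  3
 B  0  1  1  2  2  3  3  4  4  4  4  4
 E  0  1  2  2  2  3  3  4  4  4  4  5
 M  0  1  2  2  3  3  3  4  4  4  5  5
 B  0  1  2  2  3  3  3  4  4  5  5  5
 B  0  1  2  2  3  3  3  4  4  5  5  5
 M  0  1  2  2  3  3  3  4  4  5  6  6
 E  0  1  2  2  3  3  3  4  4  5  6  7
dp[11][11] = 7. One LCS (by backtracking along matches): SYCBBME.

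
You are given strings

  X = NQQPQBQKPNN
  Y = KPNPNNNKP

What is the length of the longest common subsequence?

4

One common subsequence of length 4: N (X #1, Y #3) → P (X #4, Y #4) → K (X #8, Y #8) → P (X #9, Y #9). The LCS DP gives dp[11][9] = 4, so this is optimal.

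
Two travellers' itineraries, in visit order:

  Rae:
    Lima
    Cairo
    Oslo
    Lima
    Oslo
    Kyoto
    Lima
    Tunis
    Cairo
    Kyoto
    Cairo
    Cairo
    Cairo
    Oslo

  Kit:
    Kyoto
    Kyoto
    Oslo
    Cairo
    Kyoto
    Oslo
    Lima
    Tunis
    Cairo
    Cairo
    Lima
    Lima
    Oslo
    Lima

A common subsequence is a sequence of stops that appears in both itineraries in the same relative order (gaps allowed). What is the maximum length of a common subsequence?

7

Taking Cairo [2,4], then Oslo [5,6], then Lima [7,7], then Tunis [8,8], then Cairo [9,9], then Cairo [11,10], then Oslo [14,13] gives a common subsequence of length 7. The LCS DP gives dp[14][14] = 7, so this is optimal.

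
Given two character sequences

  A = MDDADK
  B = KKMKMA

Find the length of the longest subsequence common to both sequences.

Let dp[i][j] be the LCS length of the first i characters of A and the first j characters of B. dp[i][j] = dp[i-1][j-1]+1 when the i-th and j-th characters match, else max(dp[i-1][j], dp[i][j-1]).
    ·  K  K  M  K  M  A
 ·  0  0  0  0  0  0  0
 M  0  0  0  1  1  1  1
 D  0  0  0  1  1  1  1
 D  0  0  0  1  1  1  1
 A  0  0  0  1  1  1  2
 D  0  0  0  1  1  1  2
 K  0  1  1  1  2  2  2
dp[6][6] = 2. One LCS (by backtracking along matches): MA.

2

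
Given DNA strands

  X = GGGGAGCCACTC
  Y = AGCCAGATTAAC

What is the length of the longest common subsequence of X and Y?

Pick A at X[5]=Y[1] → G at X[6]=Y[2] → C at X[7]=Y[3] → C at X[8]=Y[4] → A at X[9]=Y[7] → T at X[11]=Y[9] → C at X[12]=Y[12]; all 7 bases appear in both, in order. The LCS DP gives dp[12][12] = 7, so this is optimal.

7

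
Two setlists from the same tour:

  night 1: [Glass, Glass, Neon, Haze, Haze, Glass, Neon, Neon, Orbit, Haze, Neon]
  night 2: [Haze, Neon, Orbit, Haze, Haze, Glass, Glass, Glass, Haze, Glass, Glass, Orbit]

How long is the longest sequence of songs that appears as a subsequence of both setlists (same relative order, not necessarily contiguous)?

Match Glass [1,7], then Glass [2,8], then Haze [4,9], then Glass [6,11], then Orbit [9,12] — 5 songs in the same relative order in both. The LCS DP gives dp[11][12] = 5, so this is optimal.

5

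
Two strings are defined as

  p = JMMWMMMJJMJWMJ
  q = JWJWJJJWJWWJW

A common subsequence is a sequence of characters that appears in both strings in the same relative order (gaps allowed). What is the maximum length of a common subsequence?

7

Taking J at p[1]=q[3] → W at p[4]=q[4] → J at p[8]=q[6] → J at p[9]=q[7] → J at p[11]=q[9] → W at p[12]=q[11] → J at p[14]=q[12] gives a common subsequence of length 7. The LCS DP gives dp[14][13] = 7, so this is optimal.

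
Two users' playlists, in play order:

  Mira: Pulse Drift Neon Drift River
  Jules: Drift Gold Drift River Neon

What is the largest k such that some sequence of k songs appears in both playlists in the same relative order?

3

One common subsequence of length 3: Drift (Mira #2, Jules #1), Drift (Mira #4, Jules #3), River (Mira #5, Jules #4), and the DP table's final entry dp[5][5] is also 3, so no common subsequence is longer.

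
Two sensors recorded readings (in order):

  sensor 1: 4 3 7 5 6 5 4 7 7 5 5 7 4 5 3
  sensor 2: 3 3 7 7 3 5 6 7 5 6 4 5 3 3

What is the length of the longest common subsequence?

One common subsequence of length 9: 3 (sensor 1 #2, sensor 2 #2); then 7 (sensor 1 #3, sensor 2 #4); then 5 (sensor 1 #4, sensor 2 #6); then 6 (sensor 1 #5, sensor 2 #7); then 7 (sensor 1 #9, sensor 2 #8); then 5 (sensor 1 #10, sensor 2 #9); then 4 (sensor 1 #13, sensor 2 #11); then 5 (sensor 1 #14, sensor 2 #12); then 3 (sensor 1 #15, sensor 2 #14). dp[15][14] = 9 confirms this is the maximum.

9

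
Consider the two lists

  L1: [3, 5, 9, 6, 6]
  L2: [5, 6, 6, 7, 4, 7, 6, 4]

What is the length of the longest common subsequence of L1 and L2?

Let dp[i][j] be the LCS length of the first i values of L1 and the first j values of L2. dp[i][j] = dp[i-1][j-1]+1 when the i-th and j-th values match, else max(dp[i-1][j], dp[i][j-1]).
    ·  5  6  6  7  4  7  6  4
 ·  0  0  0  0  0  0  0  0  0
 3  0  0  0  0  0  0  0  0  0
 5  0  1  1  1  1  1  1  1  1
 9  0  1  1  1  1  1  1  1  1
 6  0  1  2  2  2  2  2  2  2
 6  0  1  2  3  3  3  3  3  3
dp[5][8] = 3. One LCS (by backtracking along matches): 5, 6, 6.

3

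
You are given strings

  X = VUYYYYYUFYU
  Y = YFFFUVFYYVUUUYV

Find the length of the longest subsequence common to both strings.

5

Taking V (X #1, Y #6), Y (X #3, Y #8), Y (X #4, Y #9), U (X #8, Y #13), Y (X #10, Y #14) gives a common subsequence of length 5. dp[11][15] = 5 confirms this is the maximum.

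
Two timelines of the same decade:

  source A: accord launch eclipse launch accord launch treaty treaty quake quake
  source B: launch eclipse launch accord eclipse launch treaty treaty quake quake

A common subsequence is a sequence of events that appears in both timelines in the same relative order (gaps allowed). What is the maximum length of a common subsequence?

9

Pick launch at source A[2]=source B[1], then eclipse at source A[3]=source B[2], then launch at source A[4]=source B[3], then accord at source A[5]=source B[4], then launch at source A[6]=source B[6], then treaty at source A[7]=source B[7], then treaty at source A[8]=source B[8], then quake at source A[9]=source B[9], then quake at source A[10]=source B[10]; all 9 events appear in both, in order. dp[10][10] = 9 confirms this is the maximum.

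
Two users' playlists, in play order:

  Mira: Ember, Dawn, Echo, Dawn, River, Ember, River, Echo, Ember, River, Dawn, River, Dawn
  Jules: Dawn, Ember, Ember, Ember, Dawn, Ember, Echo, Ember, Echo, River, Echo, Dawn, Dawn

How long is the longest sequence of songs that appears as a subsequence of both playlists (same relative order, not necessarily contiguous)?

8

Pick Ember at Mira[1]=Jules[4], then Dawn at Mira[2]=Jules[5], then Echo at Mira[3]=Jules[7], then Ember at Mira[6]=Jules[8], then River at Mira[7]=Jules[10], then Echo at Mira[8]=Jules[11], then Dawn at Mira[11]=Jules[12], then Dawn at Mira[13]=Jules[13]; all 8 songs appear in both, in order. The LCS DP gives dp[13][13] = 8, so this is optimal.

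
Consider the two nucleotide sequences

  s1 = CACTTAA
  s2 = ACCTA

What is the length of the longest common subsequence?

4

Let dp[i][j] be the LCS length of the first i bases of s1 and the first j bases of s2. dp[i][j] = dp[i-1][j-1]+1 when the i-th and j-th bases match, else max(dp[i-1][j], dp[i][j-1]).
    ·  A  C  C  T  A
 ·  0  0  0  0  0  0
 C  0  0  1  1  1  1
 A  0  1  1  1  1  2
 C  0  1  2  2  2  2
 T  0  1  2  2  3  3
 T  0  1  2  2  3  3
 A  0  1  2  2  3  4
 A  0  1  2  2  3  4
dp[7][5] = 4. One LCS (by backtracking along matches): CCTA.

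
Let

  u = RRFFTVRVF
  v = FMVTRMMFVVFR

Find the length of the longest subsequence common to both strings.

5

Pick R at u[1]=v[5], then F at u[4]=v[8], then V at u[6]=v[9], then V at u[8]=v[10], then F at u[9]=v[11]; all 5 characters appear in both, in order. The LCS DP gives dp[9][12] = 5, so this is optimal.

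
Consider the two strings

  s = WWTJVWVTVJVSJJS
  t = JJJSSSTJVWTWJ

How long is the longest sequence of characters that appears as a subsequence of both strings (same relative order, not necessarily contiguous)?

6

Taking T (s #3, t #7); then J (s #4, t #8); then V (s #5, t #9); then W (s #6, t #10); then T (s #8, t #11); then J (s #14, t #13) gives a common subsequence of length 6. Since dp[15][13] = 6, nothing longer is possible.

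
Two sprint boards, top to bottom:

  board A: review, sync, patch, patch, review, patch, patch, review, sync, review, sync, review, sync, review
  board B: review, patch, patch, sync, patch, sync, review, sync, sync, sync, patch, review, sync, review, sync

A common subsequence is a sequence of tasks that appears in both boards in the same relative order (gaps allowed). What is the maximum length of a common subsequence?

Pick review [1,1]; then patch [3,2]; then patch [4,3]; then patch [6,5]; then review [8,7]; then sync [9,10]; then review [10,12]; then sync [11,13]; then review [12,14]; then sync [13,15]; all 10 tasks appear in both, in order. The LCS DP gives dp[14][15] = 10, so this is optimal.

10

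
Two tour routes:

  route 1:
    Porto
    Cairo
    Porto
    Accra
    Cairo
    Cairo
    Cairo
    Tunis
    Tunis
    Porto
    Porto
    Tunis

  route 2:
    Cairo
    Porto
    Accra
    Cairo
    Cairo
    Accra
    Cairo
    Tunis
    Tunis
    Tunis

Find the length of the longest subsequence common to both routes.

9

Taking Cairo [2,1] → Porto [3,2] → Accra [4,3] → Cairo [5,4] → Cairo [6,5] → Cairo [7,7] → Tunis [8,8] → Tunis [9,9] → Tunis [12,10] gives a common subsequence of length 9. Since dp[12][10] = 9, nothing longer is possible.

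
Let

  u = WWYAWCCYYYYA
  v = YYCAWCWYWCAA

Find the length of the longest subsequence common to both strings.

6

Let dp[i][j] be the LCS length of the first i characters of u and the first j characters of v. dp[i][j] = dp[i-1][j-1]+1 when the i-th and j-th characters match, else max(dp[i-1][j], dp[i][j-1]).
    ·  Y  Y  C  A  W  C  W  Y  W  C  A  A
 ·  0  0  0  0  0  0  0  0  0  0  0  0  0
 W  0  0  0  0  0  1  1  1  1  1  1  1  1
 W  0  0  0  0  0  1  1  2  2  2  2  2  2
 Y  0  1  1  1  1  1  1  2  3  3  3  3  3
 A  0  1  1  1  2  2  2  2  3  3  3  4  4
 W  0  1  1  1  2  3  3  3  3  4  4  4  4
 C  0  1  1  2  2  3  4  4  4  4  5  5  5
 C  0  1  1  2  2  3  4  4  4  4  5  5  5
 Y  0  1  2  2  2  3  4  4  5  5  5  5  5
 Y  0  1  2  2  2  3  4  4  5  5  5  5  5
 Y  0  1  2  2  2  3  4  4  5  5  5  5  5
 Y  0  1  2  2  2  3  4  4  5  5  5  5  5
 A  0  1  2  2  3  3  4  4  5  5  5  6  6
dp[12][12] = 6. One LCS (by backtracking along matches): WWYWCA.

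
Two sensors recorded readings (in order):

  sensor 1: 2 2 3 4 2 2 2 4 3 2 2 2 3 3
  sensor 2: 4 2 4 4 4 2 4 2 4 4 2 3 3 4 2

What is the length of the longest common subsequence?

Match 2 [1,2], 2 [2,6], 4 [4,7], 2 [5,8], 4 [8,10], 2 [12,11], 3 [13,12], 3 [14,13] — 8 values in the same relative order in both, and the DP table's final entry dp[14][15] is also 8, so no common subsequence is longer.

8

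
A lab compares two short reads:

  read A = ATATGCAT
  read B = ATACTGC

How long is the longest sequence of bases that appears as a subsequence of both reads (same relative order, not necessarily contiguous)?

6

Taking A at read A[1]=read B[1] → T at read A[2]=read B[2] → A at read A[3]=read B[3] → T at read A[4]=read B[5] → G at read A[5]=read B[6] → C at read A[6]=read B[7] gives a common subsequence of length 6. Since dp[8][7] = 6, nothing longer is possible.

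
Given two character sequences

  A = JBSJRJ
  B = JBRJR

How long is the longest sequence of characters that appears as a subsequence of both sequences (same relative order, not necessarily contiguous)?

Pick J [1,1], B [2,2], J [4,4], R [5,5]; all 4 characters appear in both, in order. Since dp[6][5] = 4, nothing longer is possible.

4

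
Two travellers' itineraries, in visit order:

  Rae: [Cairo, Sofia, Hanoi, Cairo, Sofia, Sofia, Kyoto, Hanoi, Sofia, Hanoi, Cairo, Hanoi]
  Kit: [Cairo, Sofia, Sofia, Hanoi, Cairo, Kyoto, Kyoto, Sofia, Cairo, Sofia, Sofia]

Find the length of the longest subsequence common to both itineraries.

Match Cairo [1,1], Sofia [2,3], Hanoi [3,4], Cairo [4,5], Sofia [5,8], Sofia [6,10], Sofia [9,11] — 7 stops in the same relative order in both. dp[12][11] = 7 confirms this is the maximum.

7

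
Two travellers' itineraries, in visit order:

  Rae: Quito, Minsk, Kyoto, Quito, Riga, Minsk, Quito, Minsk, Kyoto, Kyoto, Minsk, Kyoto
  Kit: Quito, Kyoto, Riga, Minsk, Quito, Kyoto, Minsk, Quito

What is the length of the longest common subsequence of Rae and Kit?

7

One common subsequence of length 7: Quito at Rae[1]=Kit[1] → Kyoto at Rae[3]=Kit[2] → Riga at Rae[5]=Kit[3] → Minsk at Rae[6]=Kit[4] → Quito at Rae[7]=Kit[5] → Kyoto at Rae[10]=Kit[6] → Minsk at Rae[11]=Kit[7], and the DP table's final entry dp[12][8] is also 7, so no common subsequence is longer.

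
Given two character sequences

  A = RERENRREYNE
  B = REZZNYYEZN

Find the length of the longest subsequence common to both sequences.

Pick R [1,1], then E [2,2], then N [5,5], then E [8,8], then N [10,10]; all 5 characters appear in both, in order. The LCS DP gives dp[11][10] = 5, so this is optimal.

5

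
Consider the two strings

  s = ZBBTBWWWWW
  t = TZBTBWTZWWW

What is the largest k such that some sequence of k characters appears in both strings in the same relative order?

8

Match Z (s #1, t #2); then B (s #3, t #3); then T (s #4, t #4); then B (s #5, t #5); then W (s #6, t #6); then W (s #8, t #9); then W (s #9, t #10); then W (s #10, t #11) — 8 characters in the same relative order in both. dp[10][11] = 8 confirms this is the maximum.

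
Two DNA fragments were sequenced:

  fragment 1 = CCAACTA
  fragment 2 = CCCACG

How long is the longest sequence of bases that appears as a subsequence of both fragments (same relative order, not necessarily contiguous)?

4

One common subsequence of length 4: C [1,2]; then C [2,3]; then A [4,4]; then C [5,5]. Since dp[7][6] = 4, nothing longer is possible.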